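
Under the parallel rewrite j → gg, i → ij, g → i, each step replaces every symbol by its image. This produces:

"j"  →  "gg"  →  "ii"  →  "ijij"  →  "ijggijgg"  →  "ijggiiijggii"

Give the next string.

Rewriting each symbol of ijggiiijggii: i→ij, j→gg, g→i, g→i, i→ij, i→ij, i→ij, j→gg, g→i, g→i, i→ij, i→ij, which concatenates to ij gg i i ij ij ij gg i i ij ij.

ijggiiijijijggiiijij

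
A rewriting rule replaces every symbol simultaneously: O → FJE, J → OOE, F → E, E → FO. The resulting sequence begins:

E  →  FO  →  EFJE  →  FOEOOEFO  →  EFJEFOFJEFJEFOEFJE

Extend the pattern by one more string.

Rewriting the 18 symbols of EFJEFOFJEFJEFOEFJE one by one yields FO E OOE FO E FJE E OOE FO E OOE FO E FJE FO E OOE FO; concatenated:

FOEOOEFOEFJEEOOEFOEOOEFOEFJEFOEOOEFO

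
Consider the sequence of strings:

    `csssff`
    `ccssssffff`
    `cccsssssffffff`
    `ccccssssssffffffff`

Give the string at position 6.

Term n consists of n c's, followed by n+2 s's, followed by 2n f's (n = 1, 2, …).
For term 6, n = 6, so the run lengths are 6, 8, 12.

ccccccssssssssffffffffffff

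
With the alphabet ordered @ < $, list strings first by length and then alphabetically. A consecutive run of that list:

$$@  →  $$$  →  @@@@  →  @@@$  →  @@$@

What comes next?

Treat @@$@ as a base-2 numeral over the given alphabet and add one, carrying through any trailing $'s.

@@$$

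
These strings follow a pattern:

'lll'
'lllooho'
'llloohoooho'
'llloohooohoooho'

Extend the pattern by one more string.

llloohooohooohoooho

Every step adds ooho to the end: s(k+1) = s(k)·ooho.
So the next term is llloohooohoooho·ooho.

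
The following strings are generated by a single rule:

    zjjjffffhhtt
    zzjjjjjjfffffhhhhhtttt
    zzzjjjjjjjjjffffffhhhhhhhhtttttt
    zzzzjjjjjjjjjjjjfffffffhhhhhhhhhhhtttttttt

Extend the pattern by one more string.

zzzzzjjjjjjjjjjjjjjjffffffffhhhhhhhhhhhhhhtttttttttt

Each string has the form z^{n} j^{3n} f^{n+3} h^{3n-1} t^{2n} (n = 1, 2, …).
For the next term, n = 5, so the run lengths are 5, 15, 8, 14, 10.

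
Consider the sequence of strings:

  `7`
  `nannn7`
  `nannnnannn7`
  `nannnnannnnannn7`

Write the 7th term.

Each term is the previous one with nannn prepended.
From nannnnannnnannn7, 3 further steps: nannnnannnnannn7 → nannnnannnnannnnannn7 → nannnnannnnannnnannnnannn7 → (answer).

nannnnannnnannnnannnnannnnannn7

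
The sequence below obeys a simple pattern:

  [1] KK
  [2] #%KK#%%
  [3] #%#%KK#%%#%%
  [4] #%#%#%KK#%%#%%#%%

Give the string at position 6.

#%#%#%#%#%KK#%%#%%#%%#%%#%%

s(k+1) = #%·s(k)·#%%, so each term gains #% as a prefix and #%% as a suffix.
From #%#%#%KK#%%#%%#%%, 2 further steps: #%#%#%KK#%%#%%#%% → #%#%#%#%KK#%%#%%#%%#%% → (answer).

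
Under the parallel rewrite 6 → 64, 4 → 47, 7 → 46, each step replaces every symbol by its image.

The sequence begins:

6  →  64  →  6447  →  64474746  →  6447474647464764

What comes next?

64474746474647644746476447466447

Replace each of the 16 characters of 6447474647464764 in place — 64 47 47 46 47 46 47 64 47 46 47 64 47 46 64 47 — and concatenate.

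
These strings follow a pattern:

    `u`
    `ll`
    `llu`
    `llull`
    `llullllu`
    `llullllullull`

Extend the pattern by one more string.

This is a Fibonacci-style word recurrence s(k) = s(k−1)·s(k−2): e.g. ll·u = llu.
So term 7 is llullllullull·llullllu.

llullllullullllullllu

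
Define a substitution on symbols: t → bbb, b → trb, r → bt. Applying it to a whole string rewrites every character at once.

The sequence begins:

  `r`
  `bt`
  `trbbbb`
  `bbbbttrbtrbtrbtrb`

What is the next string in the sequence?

Rewriting the 17 symbols of bbbbttrbtrbtrbtrb one by one yields trb trb trb trb bbb bbb bt trb bbb bt trb bbb bt trb bbb bt trb; concatenated:

trbtrbtrbtrbbbbbbbbttrbbbbbttrbbbbbttrbbbbbttrb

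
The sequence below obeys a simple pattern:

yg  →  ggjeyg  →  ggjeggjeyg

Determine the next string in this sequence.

Each term is the previous one with ggje prepended.
Applying this once more to ggjeggjeyg:

ggjeggjeggjeyg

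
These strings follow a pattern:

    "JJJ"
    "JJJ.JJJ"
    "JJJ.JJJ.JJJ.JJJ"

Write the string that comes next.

s(k+1) = s(k)·.·s(k) — each term doubles the last with '.' between the halves.
Doubling JJJ.JJJ.JJJ.JJJ with '.' between the halves:

JJJ.JJJ.JJJ.JJJ.JJJ.JJJ.JJJ.JJJ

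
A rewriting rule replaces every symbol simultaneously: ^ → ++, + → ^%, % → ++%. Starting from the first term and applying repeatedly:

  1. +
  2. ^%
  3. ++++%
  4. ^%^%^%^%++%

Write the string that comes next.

Apply φ to ^%^%^%^%++% symbol by symbol: ^→++, %→++%, ^→++, %→++%, ^→++, %→++%, ^→++, %→++%, +→^%, +→^%, %→++%; joined: ++ ++% ++ ++% ++ ++% ++ ++% ^% ^% ++%.

++++%++++%++++%++++%^%^%++%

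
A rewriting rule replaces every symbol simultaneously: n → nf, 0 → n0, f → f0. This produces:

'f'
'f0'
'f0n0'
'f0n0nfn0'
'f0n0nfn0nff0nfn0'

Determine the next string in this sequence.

f0n0nfn0nff0nfn0nff0f0n0nff0nfn0

Applying the rule to each of the 16 symbols of f0n0nfn0nff0nfn0 gives the pieces f0 n0 nf n0 nf f0 nf n0 nf f0 f0 n0 nf f0 nf n0, which concatenate to the answer.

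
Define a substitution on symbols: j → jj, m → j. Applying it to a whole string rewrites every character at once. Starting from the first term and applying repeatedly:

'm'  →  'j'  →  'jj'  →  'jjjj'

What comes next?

jjjjjjjj

Rewriting each symbol of jjjj: j→jj, j→jj, j→jj, j→jj, which concatenates to jj jj jj jj.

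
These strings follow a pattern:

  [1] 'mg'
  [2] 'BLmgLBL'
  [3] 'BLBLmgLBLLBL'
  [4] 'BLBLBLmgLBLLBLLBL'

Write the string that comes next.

Each term wraps the previous one in BL on the left and LBL on the right.
Applying this once more to BLBLBLmgLBLLBLLBL:

BLBLBLBLmgLBLLBLLBLLBL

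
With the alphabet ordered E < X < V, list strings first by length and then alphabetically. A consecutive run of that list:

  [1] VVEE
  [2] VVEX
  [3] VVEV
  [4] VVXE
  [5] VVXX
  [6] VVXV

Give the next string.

The successor of VVXV increments the rightmost position that isn't already V and resets every position after it to E.

VVVE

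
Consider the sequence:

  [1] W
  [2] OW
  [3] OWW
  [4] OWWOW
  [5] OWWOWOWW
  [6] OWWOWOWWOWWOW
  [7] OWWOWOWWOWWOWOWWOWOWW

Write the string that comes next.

This is a Fibonacci-style word recurrence s(k) = s(k−1)·s(k−2): e.g. OW·W = OWW.
Continuing: OWWOWOWWOWWOWOWWOWOWW · OWWOWOWWOWWOW gives term 8.

OWWOWOWWOWWOWOWWOWOWWOWWOWOWWOWWOW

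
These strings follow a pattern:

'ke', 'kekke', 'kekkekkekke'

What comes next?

kekkekkekkekkekkekkekke

Each string is two copies of the previous one joined by 'k'.
So the next term is two copies of kekkekkekke with 'k' between the halves.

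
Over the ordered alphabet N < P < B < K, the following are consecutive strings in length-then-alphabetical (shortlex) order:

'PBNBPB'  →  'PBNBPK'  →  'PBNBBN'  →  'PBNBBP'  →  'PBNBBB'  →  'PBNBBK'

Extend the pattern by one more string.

PBNBKN

Treat PBNBBK as a base-4 numeral over the given alphabet and add one, carrying through any trailing K's.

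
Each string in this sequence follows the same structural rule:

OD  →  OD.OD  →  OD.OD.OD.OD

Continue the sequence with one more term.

OD.OD.OD.OD.OD.OD.OD.OD

Each string is two copies of the previous one joined by '.'.
One more doubling of OD.OD.OD.OD gives the answer.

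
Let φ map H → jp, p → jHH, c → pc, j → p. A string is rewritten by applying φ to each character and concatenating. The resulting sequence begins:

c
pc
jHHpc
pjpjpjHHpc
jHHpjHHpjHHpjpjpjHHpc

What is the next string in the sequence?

Rewriting the 21 symbols of jHHpjHHpjHHpjpjpjHHpc one by one yields p jp jp jHH p jp jp jHH p jp jp jHH p jHH p jHH p jp jp jHH pc; concatenated:

pjpjpjHHpjpjpjHHpjpjpjHHpjHHpjHHpjpjpjHHpc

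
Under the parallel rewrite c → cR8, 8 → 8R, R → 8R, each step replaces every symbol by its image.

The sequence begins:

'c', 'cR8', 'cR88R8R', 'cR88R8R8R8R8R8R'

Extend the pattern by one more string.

Replace each of the 15 characters of cR88R8R8R8R8R8R in place — cR8 8R 8R 8R 8R 8R 8R 8R 8R 8R 8R 8R 8R 8R 8R — and concatenate.

cR88R8R8R8R8R8R8R8R8R8R8R8R8R8R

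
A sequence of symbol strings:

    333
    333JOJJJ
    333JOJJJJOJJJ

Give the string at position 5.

Every step adds JOJJJ to the end: s(k+1) = s(k)·JOJJJ.
From 333JOJJJJOJJJ, 2 further steps: 333JOJJJJOJJJ → 333JOJJJJOJJJJOJJJ → (answer).

333JOJJJJOJJJJOJJJJOJJJ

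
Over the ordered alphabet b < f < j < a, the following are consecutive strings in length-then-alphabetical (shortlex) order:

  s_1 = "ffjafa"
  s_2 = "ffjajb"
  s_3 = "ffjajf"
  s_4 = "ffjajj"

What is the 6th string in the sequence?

Advancing 2 positions from ffjajj through ffjajj → ffjaja reaches term 6.

ffjaab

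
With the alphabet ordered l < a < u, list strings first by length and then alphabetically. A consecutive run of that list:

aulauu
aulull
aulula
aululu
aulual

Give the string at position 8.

auluul

Advancing 3 positions from aulual through aulual → auluaa → auluau reaches term 8.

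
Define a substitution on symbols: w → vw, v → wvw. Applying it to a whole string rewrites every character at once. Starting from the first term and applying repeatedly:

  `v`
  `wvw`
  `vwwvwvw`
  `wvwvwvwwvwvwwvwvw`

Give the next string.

φ(wvwvwvwwvwvwwvwvw) expands symbol-by-symbol to vw wvw vw wvw vw wvw vw vw wvw vw wvw vw vw wvw vw wvw vw; joining the 17 pieces gives the next term.

vwwvwvwwvwvwwvwvwvwwvwvwwvwvwvwwvwvwwvwvw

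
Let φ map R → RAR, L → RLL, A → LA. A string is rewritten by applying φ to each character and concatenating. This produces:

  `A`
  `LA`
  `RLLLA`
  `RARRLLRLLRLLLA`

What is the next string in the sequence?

Applying the rule to each of the 14 symbols of RARRLLRLLRLLLA gives the pieces RAR LA RAR RAR RLL RLL RAR RLL RLL RAR RLL RLL RLL LA, which concatenate to the answer.

RARLARARRARRLLRLLRARRLLRLLRARRLLRLLRLLLA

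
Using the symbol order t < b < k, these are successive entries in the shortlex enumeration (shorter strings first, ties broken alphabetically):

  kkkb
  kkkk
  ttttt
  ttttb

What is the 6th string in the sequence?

Continuing the enumeration 2 steps past ttttb: ttttb → ttttk → (answer).

tttbt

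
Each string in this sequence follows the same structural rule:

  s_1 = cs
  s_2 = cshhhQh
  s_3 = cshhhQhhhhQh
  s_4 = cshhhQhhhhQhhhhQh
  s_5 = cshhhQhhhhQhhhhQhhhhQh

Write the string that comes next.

The strings grow by a fixed suffix hhhQh each time.
One more step from cshhhQhhhhQhhhhQhhhhQh gives the answer.

cshhhQhhhhQhhhhQhhhhQhhhhQh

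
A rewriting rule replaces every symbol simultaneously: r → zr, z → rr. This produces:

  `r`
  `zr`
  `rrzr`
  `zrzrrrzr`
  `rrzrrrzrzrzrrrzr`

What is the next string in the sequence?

zrzrrrzrzrzrrrzrrrzrrrzrzrzrrrzr

φ(rrzrrrzrzrzrrrzr) expands symbol-by-symbol to zr zr rr zr zr zr rr zr rr zr rr zr zr zr rr zr; joining the 16 pieces gives the next term.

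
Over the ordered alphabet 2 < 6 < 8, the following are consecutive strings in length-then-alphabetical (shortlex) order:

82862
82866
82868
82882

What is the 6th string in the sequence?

Advancing 2 positions from 82882 through 82882 → 82886 reaches term 6.

82888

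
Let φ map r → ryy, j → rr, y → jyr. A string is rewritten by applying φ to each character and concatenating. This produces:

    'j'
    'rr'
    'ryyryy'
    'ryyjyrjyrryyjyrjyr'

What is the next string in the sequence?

φ(ryyjyrjyrryyjyrjyr) expands symbol-by-symbol to ryy jyr jyr rr jyr ryy rr jyr ryy ryy jyr jyr rr jyr ryy rr jyr ryy; joining the 18 pieces gives the next term.

ryyjyrjyrrrjyrryyrrjyrryyryyjyrjyrrrjyrryyrrjyrryy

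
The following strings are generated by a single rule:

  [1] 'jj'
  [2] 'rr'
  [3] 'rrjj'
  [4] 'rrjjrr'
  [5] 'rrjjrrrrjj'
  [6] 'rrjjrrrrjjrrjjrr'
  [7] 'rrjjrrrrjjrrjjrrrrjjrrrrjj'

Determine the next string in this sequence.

rrjjrrrrjjrrjjrrrrjjrrrrjjrrjjrrrrjjrrjjrr

This is a Fibonacci-style word recurrence s(k) = s(k−1)·s(k−2): e.g. rr·jj = rrjj.
The next term joins rrjjrrrrjjrrjjrrrrjjrrrrjj and rrjjrrrrjjrrjjrr.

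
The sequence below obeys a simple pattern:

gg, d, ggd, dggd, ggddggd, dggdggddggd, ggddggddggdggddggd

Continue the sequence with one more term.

From term 3 onward, concatenate the second-to-last term with the last: gg·d = ggd, d·ggd = dggd, …
The next term joins dggdggddggd and ggddggddggdggddggd.

dggdggddggdggddggddggdggddggd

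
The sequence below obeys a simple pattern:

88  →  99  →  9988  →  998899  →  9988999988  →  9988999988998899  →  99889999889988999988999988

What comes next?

998899998899889999889999889988999988998899

This is a Fibonacci-style word recurrence s(k) = s(k−1)·s(k−2): e.g. 99·88 = 9988.
Continuing: 99889999889988999988999988 · 9988999988998899 gives term 8.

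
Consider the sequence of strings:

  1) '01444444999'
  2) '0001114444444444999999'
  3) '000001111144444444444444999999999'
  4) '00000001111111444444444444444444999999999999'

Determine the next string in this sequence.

0000000001111111114444444444444444444444999999999999999

Each string has the form 0^{2n-1} 1^{2n-1} 4^{4n+2} 9^{3n} (n = 1, 2, …).
At n = 5 the blocks have lengths 9, 9, 22, 15.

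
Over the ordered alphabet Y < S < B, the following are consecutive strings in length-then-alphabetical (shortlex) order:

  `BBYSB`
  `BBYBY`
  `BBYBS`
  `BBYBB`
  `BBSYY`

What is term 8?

Stepping forward 3 times from BBSYY: BBSYY → BBSYS → BBSYB, then the target.

BBSSY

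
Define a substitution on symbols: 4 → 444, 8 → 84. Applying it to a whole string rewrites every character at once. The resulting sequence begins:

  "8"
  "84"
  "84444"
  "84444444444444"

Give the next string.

84444444444444444444444444444444444444444

Applying the rule to each of the 14 symbols of 84444444444444 gives the pieces 84 444 444 444 444 444 444 444 444 444 444 444 444 444, which concatenate to the answer.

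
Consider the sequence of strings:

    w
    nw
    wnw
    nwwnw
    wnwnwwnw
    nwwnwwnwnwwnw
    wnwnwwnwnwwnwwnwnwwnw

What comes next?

nwwnwwnwnwwnwwnwnwwnwnwwnwwnwnwwnw

Each term (from the third on) is the two preceding terms concatenated in order: term 3 = w·nw = wnw.
The next term joins nwwnwwnwnwwnw and wnwnwwnwnwwnwwnwnwwnw.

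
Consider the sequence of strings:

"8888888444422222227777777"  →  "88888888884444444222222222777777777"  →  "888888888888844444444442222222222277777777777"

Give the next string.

8888888888888888444444444444422222222222227777777777777

Term n consists of 3n+1 8's, followed by 3n-2 4's, followed by 2n+3 2's, followed by 2n+3 7's, where the shown terms are n = 2, 3, 4.
For the next term, n = 5, so the run lengths are 16, 13, 13, 13.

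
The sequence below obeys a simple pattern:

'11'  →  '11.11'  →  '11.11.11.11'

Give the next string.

11.11.11.11.11.11.11.11

s(k+1) = s(k)·.·s(k) — each term doubles the last with '.' between the halves.
One more doubling of 11.11.11.11 gives the answer.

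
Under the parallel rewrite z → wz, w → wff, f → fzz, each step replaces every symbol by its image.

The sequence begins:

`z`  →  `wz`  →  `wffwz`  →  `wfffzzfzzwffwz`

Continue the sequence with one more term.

Rewriting the 14 symbols of wfffzzfzzwffwz one by one yields wff fzz fzz fzz wz wz fzz wz wz wff fzz fzz wff wz; concatenated:

wfffzzfzzfzzwzwzfzzwzwzwfffzzfzzwffwz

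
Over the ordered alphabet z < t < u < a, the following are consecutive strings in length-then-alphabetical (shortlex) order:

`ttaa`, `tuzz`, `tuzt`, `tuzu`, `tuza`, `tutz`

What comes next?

tutt

Find the rightmost character of tutz below a, bump it to the next letter, and reset everything to its right to z.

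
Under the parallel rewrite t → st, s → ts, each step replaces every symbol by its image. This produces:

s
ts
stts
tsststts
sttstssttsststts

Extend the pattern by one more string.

Rewriting the 16 symbols of sttstssttsststts one by one yields ts st st ts st ts ts st st ts ts st ts st st ts; concatenated:

tsststtssttstsststtstssttsststts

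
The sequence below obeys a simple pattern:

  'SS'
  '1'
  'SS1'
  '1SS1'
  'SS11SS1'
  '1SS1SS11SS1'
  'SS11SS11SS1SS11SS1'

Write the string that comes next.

Each term (from the third on) is the two preceding terms concatenated in order: term 3 = SS·1 = SS1.
Continuing: 1SS1SS11SS1 · SS11SS11SS1SS11SS1 gives term 8.

1SS1SS11SS1SS11SS11SS1SS11SS1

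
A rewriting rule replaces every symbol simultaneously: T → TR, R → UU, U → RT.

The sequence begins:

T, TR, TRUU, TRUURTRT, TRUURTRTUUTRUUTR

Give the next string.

TRUURTRTUUTRUUTRRTRTTRUURTRTTRUU

Applying the rule to each of the 16 symbols of TRUURTRTUUTRUUTR gives the pieces TR UU RT RT UU TR UU TR RT RT TR UU RT RT TR UU, which concatenate to the answer.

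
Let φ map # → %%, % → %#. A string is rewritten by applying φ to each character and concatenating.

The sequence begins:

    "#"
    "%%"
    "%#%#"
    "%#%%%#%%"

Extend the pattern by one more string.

Apply φ to %#%%%#%% symbol by symbol: %→%#, #→%%, %→%#, %→%#, %→%#, #→%%, %→%#, %→%#; joined: %# %% %# %# %# %% %# %#.

%#%%%#%#%#%%%#%#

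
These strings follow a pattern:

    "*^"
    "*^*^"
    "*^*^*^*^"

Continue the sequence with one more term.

*^*^*^*^*^*^*^*^

Each string is two copies of the previous one concatenated.
So the next term is two copies of *^*^*^*^.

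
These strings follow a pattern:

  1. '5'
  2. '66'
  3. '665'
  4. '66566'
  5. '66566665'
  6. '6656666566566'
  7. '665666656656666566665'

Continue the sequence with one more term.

6656666566566665666656656666566566

From term 3 onward, concatenate the last term with the second-to-last: 66·5 = 665, 665·66 = 66566, …
Continuing: 665666656656666566665 · 6656666566566 gives term 8.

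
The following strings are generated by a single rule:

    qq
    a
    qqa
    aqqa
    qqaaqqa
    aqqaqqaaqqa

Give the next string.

Each term (from the third on) is the two preceding terms concatenated in order: term 3 = qq·a = qqa.
So term 7 is qqaaqqa·aqqaqqaaqqa.

qqaaqqaaqqaqqaaqqa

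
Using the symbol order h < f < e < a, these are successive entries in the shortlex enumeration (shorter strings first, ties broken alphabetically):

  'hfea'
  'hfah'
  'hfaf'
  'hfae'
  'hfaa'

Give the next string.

hehh

Treat hfaa as a base-4 numeral over the given alphabet and add one, carrying through any trailing a's.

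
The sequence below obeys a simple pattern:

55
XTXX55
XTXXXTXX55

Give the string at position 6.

XTXXXTXXXTXXXTXXXTXX55

Each term is the previous one with XTXX prepended.
From XTXXXTXX55, 3 further steps: XTXXXTXX55 → XTXXXTXXXTXX55 → XTXXXTXXXTXXXTXX55 → (answer).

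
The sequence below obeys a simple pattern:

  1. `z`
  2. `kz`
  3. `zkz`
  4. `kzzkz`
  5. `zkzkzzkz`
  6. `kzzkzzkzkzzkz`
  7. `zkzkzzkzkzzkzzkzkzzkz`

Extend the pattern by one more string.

kzzkzzkzkzzkzzkzkzzkzkzzkzzkzkzzkz

From term 3 onward, concatenate the second-to-last term with the last: z·kz = zkz, kz·zkz = kzzkz, …
Continuing: kzzkzzkzkzzkz · zkzkzzkzkzzkzzkzkzzkz gives term 8.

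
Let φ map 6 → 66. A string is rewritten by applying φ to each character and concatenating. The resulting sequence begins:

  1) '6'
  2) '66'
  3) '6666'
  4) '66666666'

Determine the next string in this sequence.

Expanding 66666666: 6→66, 6→66, 6→66, 6→66, 6→66, 6→66, 6→66, 6→66. Concatenated: 66 66 66 66 66 66 66 66.

6666666666666666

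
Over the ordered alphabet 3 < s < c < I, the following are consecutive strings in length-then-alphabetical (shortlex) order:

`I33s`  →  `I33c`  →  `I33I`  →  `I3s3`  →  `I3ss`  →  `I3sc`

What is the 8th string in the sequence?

Continuing the enumeration 2 steps past I3sc: I3sc → I3sI → (answer).

I3c3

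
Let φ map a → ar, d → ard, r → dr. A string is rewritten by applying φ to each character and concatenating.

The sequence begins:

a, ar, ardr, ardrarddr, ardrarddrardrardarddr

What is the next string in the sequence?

Rewriting the 21 symbols of ardrarddrardrardarddr one by one yields ar dr ard dr ar dr ard ard dr ar dr ard dr ar dr ard ar dr ard ard dr; concatenated:

ardrarddrardrardarddrardrarddrardrardardrardarddr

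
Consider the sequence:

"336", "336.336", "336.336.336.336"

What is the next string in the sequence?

s(k+1) = s(k)·.·s(k) — each term doubles the last with '.' between the halves.
Doubling 336.336.336.336 with '.' between the halves:

336.336.336.336.336.336.336.336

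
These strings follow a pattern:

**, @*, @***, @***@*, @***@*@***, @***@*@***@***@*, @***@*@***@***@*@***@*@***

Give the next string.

@***@*@***@***@*@***@*@***@***@*@***@***@*

From term 3 onward, concatenate the last term with the second-to-last: @*·** = @***, @***·@* = @***@*, …
The next term joins @***@*@***@***@*@***@*@*** and @***@*@***@***@*.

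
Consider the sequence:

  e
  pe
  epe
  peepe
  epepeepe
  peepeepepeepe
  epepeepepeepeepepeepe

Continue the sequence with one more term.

peepeepepeepeepepeepepeepeepepeepe

This is a Fibonacci-style word recurrence s(k) = s(k−2)·s(k−1): e.g. e·pe = epe.
The next term joins peepeepepeepe and epepeepepeepeepepeepe.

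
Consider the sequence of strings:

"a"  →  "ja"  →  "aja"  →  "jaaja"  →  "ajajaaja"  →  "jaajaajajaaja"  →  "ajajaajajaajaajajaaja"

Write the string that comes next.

jaajaajajaajaajajaajajaajaajajaaja

From term 3 onward, concatenate the second-to-last term with the last: a·ja = aja, ja·aja = jaaja, …
Continuing: jaajaajajaaja · ajajaajajaajaajajaaja gives term 8.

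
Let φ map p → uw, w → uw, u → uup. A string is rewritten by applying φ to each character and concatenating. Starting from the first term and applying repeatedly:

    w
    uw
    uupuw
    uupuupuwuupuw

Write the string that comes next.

Applying the rule to each of the 13 symbols of uupuupuwuupuw gives the pieces uup uup uw uup uup uw uup uw uup uup uw uup uw, which concatenate to the answer.

uupuupuwuupuupuwuupuwuupuupuwuupuw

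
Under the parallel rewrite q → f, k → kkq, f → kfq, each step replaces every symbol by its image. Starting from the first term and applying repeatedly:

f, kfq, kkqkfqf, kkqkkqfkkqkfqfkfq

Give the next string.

Replace each of the 17 characters of kkqkkqfkkqkfqfkfq in place — kkq kkq f kkq kkq f kfq kkq kkq f kkq kfq f kfq kkq kfq f — and concatenate.

kkqkkqfkkqkkqfkfqkkqkkqfkkqkfqfkfqkkqkfqf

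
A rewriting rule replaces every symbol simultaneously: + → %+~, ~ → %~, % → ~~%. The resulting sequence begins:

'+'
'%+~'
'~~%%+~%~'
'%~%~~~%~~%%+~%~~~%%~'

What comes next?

~~%%~~~%%~%~%~~~%%~%~~~%~~%%+~%~~~%%~%~%~~~%~~%%~

Replace each of the 20 characters of %~%~~~%~~%%+~%~~~%%~ in place — ~~% %~ ~~% %~ %~ %~ ~~% %~ %~ ~~% ~~% %+~ %~ ~~% %~ %~ %~ ~~% ~~% %~ — and concatenate.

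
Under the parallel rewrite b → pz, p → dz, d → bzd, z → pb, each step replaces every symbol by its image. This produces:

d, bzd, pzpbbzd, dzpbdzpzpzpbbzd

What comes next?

Rewriting the 15 symbols of dzpbdzpzpzpbbzd one by one yields bzd pb dz pz bzd pb dz pb dz pb dz pz pz pb bzd; concatenated:

bzdpbdzpzbzdpbdzpbdzpbdzpzpzpbbzd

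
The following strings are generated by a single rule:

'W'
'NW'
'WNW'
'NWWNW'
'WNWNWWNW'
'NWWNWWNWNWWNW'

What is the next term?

This is a Fibonacci-style word recurrence s(k) = s(k−2)·s(k−1): e.g. W·NW = WNW.
So term 7 is WNWNWWNW·NWWNWWNWNWWNW.

WNWNWWNWNWWNWWNWNWWNW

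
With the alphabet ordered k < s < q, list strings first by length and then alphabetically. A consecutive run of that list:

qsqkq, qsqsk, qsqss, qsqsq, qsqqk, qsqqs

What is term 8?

Stepping forward 2 times from qsqqs: qsqqs → qsqqq, then the target.

qqkkk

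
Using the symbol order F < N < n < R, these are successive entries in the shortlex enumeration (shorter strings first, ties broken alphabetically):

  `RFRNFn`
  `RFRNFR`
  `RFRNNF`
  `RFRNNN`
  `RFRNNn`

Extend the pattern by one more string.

Treat RFRNNn as a base-4 numeral over the given alphabet and add one, carrying through any trailing R's.

RFRNNR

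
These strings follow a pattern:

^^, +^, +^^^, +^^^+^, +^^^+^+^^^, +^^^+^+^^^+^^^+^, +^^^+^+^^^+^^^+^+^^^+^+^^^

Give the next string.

+^^^+^+^^^+^^^+^+^^^+^+^^^+^^^+^+^^^+^^^+^

From term 3 onward, concatenate the last term with the second-to-last: +^·^^ = +^^^, +^^^·+^ = +^^^+^, …
So term 8 is +^^^+^+^^^+^^^+^+^^^+^+^^^·+^^^+^+^^^+^^^+^.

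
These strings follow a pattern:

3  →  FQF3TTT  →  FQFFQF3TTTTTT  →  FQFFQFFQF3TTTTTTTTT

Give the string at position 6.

FQFFQFFQFFQFFQF3TTTTTTTTTTTTTTT

Every step adds FQF to the front and TTT to the end of the previous string.
From FQFFQFFQF3TTTTTTTTT, 2 further steps: FQFFQFFQF3TTTTTTTTT → FQFFQFFQFFQF3TTTTTTTTTTTT → (answer).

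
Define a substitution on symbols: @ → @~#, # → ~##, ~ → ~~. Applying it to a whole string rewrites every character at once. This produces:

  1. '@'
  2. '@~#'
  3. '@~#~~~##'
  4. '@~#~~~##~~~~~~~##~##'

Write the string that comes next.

Applying the rule to each of the 20 symbols of @~#~~~##~~~~~~~##~## gives the pieces @~# ~~ ~## ~~ ~~ ~~ ~## ~## ~~ ~~ ~~ ~~ ~~ ~~ ~~ ~## ~## ~~ ~## ~##, which concatenate to the answer.

@~#~~~##~~~~~~~##~##~~~~~~~~~~~~~~~##~##~~~##~##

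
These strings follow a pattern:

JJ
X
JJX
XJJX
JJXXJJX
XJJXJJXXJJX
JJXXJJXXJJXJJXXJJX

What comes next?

From term 3 onward, concatenate the second-to-last term with the last: JJ·X = JJX, X·JJX = XJJX, …
Continuing: XJJXJJXXJJX · JJXXJJXXJJXJJXXJJX gives term 8.

XJJXJJXXJJXJJXXJJXXJJXJJXXJJX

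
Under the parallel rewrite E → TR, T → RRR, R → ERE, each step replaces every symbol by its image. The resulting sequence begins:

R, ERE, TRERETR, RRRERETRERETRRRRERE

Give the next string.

EREEREERETRERETRRRRERETRERETRRRREREEREEREERETRERETR

φ(RRRERETRERETRRRRERE) expands symbol-by-symbol to ERE ERE ERE TR ERE TR RRR ERE TR ERE TR RRR ERE ERE ERE ERE TR ERE TR; joining the 19 pieces gives the next term.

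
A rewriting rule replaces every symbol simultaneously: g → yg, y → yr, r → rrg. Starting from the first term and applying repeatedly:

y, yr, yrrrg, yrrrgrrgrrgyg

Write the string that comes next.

yrrrgrrgrrgygrrgrrgygrrgrrgygyryg

φ(yrrrgrrgrrgyg) expands symbol-by-symbol to yr rrg rrg rrg yg rrg rrg yg rrg rrg yg yr yg; joining the 13 pieces gives the next term.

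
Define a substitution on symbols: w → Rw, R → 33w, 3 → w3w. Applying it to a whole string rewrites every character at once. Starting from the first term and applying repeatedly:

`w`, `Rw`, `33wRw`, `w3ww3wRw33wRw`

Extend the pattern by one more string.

φ(w3ww3wRw33wRw) expands symbol-by-symbol to Rw w3w Rw Rw w3w Rw 33w Rw w3w w3w Rw 33w Rw; joining the 13 pieces gives the next term.

Rww3wRwRww3wRw33wRww3ww3wRw33wRw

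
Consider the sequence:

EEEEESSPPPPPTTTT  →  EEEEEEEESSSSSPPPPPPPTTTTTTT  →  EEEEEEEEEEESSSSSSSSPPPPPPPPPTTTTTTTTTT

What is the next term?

Term n consists of 3n+2 E's, followed by 3n-1 S's, followed by 2n+3 P's, followed by 3n+1 T's (n = 1, 2, …).
For the next term, n = 4, so the run lengths are 14, 11, 11, 13.

EEEEEEEEEEEEEESSSSSSSSSSSPPPPPPPPPPPTTTTTTTTTTTTT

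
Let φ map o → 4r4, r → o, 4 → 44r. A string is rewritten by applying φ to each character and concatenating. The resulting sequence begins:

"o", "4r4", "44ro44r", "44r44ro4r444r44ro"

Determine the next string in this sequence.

Rewriting the 17 symbols of 44r44ro4r444r44ro one by one yields 44r 44r o 44r 44r o 4r4 44r o 44r 44r 44r o 44r 44r o 4r4; concatenated:

44r44ro44r44ro4r444ro44r44r44ro44r44ro4r4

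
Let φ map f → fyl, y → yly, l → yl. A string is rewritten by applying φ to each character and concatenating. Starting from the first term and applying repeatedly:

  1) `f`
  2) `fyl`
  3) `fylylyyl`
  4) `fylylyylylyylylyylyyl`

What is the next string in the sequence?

Rewriting the 21 symbols of fylylyylylyylylyylyyl one by one yields fyl yly yl yly yl yly yly yl yly yl yly yly yl yly yl yly yly yl yly yly yl; concatenated:

fylylyylylyylylyylyylylyylylyylyylylyylylyylyylylyylyyl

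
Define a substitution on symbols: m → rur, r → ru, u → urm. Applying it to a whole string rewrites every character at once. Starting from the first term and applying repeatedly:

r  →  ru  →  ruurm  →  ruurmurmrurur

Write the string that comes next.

ruurmurmrurururmrururruurmruurmru

Replace each of the 13 characters of ruurmurmrurur in place — ru urm urm ru rur urm ru rur ru urm ru urm ru — and concatenate.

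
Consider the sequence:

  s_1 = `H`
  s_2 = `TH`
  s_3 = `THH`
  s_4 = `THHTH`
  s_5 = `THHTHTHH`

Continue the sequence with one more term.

This is a Fibonacci-style word recurrence s(k) = s(k−1)·s(k−2): e.g. TH·H = THH.
So term 6 is THHTHTHH·THHTH.

THHTHTHHTHHTH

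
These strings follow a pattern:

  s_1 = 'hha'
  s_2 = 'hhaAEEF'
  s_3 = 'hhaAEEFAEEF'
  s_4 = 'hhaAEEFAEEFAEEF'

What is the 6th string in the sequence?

hhaAEEFAEEFAEEFAEEFAEEF

Each term is the previous one with AEEF appended.
From hhaAEEFAEEFAEEF, 2 further steps: hhaAEEFAEEFAEEF → hhaAEEFAEEFAEEFAEEF → (answer).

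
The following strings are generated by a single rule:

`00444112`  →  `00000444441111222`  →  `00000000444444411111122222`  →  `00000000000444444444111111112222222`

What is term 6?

00000000000000000444444444444411111111111122222222222

Each string has the form 0^{3n-1} 4^{2n+1} 1^{2n} 2^{2n-1} (n = 1, 2, …).
At n = 6 the blocks have lengths 17, 13, 12, 11.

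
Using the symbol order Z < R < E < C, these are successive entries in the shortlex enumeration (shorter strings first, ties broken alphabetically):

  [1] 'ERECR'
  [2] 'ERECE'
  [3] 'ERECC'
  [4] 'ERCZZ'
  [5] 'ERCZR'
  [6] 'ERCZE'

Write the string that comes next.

ERCZC

Treat ERCZE as a base-4 numeral over the given alphabet and add one, carrying through any trailing C's.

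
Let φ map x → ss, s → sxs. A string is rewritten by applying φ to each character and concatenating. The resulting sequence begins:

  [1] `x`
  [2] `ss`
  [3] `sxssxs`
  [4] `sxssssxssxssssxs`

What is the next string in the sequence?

sxssssxssxssxssxssssxssxssssxssxssxssxssssxs

φ(sxssssxssxssssxs) expands symbol-by-symbol to sxs ss sxs sxs sxs sxs ss sxs sxs ss sxs sxs sxs sxs ss sxs; joining the 16 pieces gives the next term.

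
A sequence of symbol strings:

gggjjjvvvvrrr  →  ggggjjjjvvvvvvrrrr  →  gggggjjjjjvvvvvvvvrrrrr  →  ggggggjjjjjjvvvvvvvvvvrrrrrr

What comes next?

gggggggjjjjjjjvvvvvvvvvvvvrrrrrrr

Term n consists of n+1 g's, followed by n+1 j's, followed by 2n v's, followed by n+1 r's, where the shown terms are n = 2, 3, 4, 5.
For the next term, n = 6, so the run lengths are 7, 7, 12, 7.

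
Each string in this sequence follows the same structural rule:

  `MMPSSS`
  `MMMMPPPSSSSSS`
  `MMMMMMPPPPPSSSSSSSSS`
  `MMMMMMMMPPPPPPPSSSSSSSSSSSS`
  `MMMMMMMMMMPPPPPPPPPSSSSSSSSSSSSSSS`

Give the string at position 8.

MMMMMMMMMMMMMMMMPPPPPPPPPPPPPPPSSSSSSSSSSSSSSSSSSSSSSSS

Each string has the form M^{2n} P^{2n-1} S^{3n} (n = 1, 2, …).
For term 8, n = 8, so the run lengths are 16, 15, 24.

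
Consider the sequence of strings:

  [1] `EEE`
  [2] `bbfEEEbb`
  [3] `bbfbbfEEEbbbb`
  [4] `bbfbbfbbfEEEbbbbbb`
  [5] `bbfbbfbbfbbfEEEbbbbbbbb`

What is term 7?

bbfbbfbbfbbfbbfbbfEEEbbbbbbbbbbbb

s(k+1) = bbf·s(k)·bb, so each term gains bbf as a prefix and bb as a suffix.
From bbfbbfbbfbbfEEEbbbbbbbb, 2 further steps: bbfbbfbbfbbfEEEbbbbbbbb → bbfbbfbbfbbfbbfEEEbbbbbbbbbb → (answer).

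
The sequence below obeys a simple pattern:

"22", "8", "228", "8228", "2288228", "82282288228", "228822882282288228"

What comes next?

This is a Fibonacci-style word recurrence s(k) = s(k−2)·s(k−1): e.g. 22·8 = 228.
The next term joins 82282288228 and 228822882282288228.

82282288228228822882282288228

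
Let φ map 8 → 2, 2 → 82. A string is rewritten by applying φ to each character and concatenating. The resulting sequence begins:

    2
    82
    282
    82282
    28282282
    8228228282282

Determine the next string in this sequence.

282822828228228282282

Replace each of the 13 characters of 8228228282282 in place — 2 82 82 2 82 82 2 82 2 82 82 2 82 — and concatenate.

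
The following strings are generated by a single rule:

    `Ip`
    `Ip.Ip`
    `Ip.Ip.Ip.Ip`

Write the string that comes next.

s(k+1) = s(k)·.·s(k) — each term doubles the last with '.' between the halves.
Doubling Ip.Ip.Ip.Ip with '.' between the halves:

Ip.Ip.Ip.Ip.Ip.Ip.Ip.Ip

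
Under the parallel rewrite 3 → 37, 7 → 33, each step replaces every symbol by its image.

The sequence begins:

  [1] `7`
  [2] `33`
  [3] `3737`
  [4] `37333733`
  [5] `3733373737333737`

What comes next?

37333737373337333733373737333733

Applying the rule to each of the 16 symbols of 3733373737333737 gives the pieces 37 33 37 37 37 33 37 33 37 33 37 37 37 33 37 33, which concatenate to the answer.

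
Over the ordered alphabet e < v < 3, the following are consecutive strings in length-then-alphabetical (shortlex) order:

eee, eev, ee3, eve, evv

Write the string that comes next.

Treat evv as a base-3 numeral over the given alphabet and add one, carrying through any trailing 3's.

ev3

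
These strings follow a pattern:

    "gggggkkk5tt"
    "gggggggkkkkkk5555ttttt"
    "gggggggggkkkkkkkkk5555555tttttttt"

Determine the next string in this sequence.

Reading off run lengths: g runs 5, 7, 9; k runs 3, 6, 9; 5 runs 1, 4, 7; t runs 2, 5, 8 — each is linear in n (n = 1, 2, …).
For the next term, n = 4, so the run lengths are 11, 12, 10, 11.

gggggggggggkkkkkkkkkkkk5555555555ttttttttttt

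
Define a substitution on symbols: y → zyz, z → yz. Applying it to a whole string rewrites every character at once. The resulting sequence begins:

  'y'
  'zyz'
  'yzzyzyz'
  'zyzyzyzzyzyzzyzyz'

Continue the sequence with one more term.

Rewriting the 17 symbols of zyzyzyzzyzyzzyzyz one by one yields yz zyz yz zyz yz zyz yz yz zyz yz zyz yz yz zyz yz zyz yz; concatenated:

yzzyzyzzyzyzzyzyzyzzyzyzzyzyzyzzyzyzzyzyz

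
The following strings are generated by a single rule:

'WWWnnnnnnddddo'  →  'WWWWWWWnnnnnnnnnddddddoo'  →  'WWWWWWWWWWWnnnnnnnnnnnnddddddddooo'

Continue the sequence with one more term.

WWWWWWWWWWWWWWWnnnnnnnnnnnnnnnddddddddddoooo

The n-th term is 4n-1 W's then 3n+3 n's then 2n+2 d's then n o's (n = 1, 2, …).
For the next term, n = 4, so the run lengths are 15, 15, 10, 4.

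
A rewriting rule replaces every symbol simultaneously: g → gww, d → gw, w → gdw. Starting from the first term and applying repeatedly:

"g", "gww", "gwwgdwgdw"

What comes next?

Expanding gwwgdwgdw: g→gww, w→gdw, w→gdw, g→gww, d→gw, w→gdw, g→gww, d→gw, w→gdw. Concatenated: gww gdw gdw gww gw gdw gww gw gdw.

gwwgdwgdwgwwgwgdwgwwgwgdw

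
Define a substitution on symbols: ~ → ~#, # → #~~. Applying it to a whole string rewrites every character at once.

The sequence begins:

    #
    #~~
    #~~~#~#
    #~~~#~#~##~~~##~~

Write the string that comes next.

Replace each of the 17 characters of #~~~#~#~##~~~##~~ in place — #~~ ~# ~# ~# #~~ ~# #~~ ~# #~~ #~~ ~# ~# ~# #~~ #~~ ~# ~# — and concatenate.

#~~~#~#~##~~~##~~~##~~#~~~#~#~##~~#~~~#~#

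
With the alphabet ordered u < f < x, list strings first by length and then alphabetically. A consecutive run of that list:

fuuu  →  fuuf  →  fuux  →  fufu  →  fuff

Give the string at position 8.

fuxf

Continuing the enumeration 3 steps past fuff: fuff → fufx → fuxu → (answer).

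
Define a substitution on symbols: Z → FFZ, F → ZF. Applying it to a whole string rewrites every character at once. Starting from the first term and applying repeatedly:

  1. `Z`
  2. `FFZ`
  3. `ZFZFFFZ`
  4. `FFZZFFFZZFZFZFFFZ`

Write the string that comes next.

Rewriting the 17 symbols of FFZZFFFZZFZFZFFFZ one by one yields ZF ZF FFZ FFZ ZF ZF ZF FFZ FFZ ZF FFZ ZF FFZ ZF ZF ZF FFZ; concatenated:

ZFZFFFZFFZZFZFZFFFZFFZZFFFZZFFFZZFZFZFFFZ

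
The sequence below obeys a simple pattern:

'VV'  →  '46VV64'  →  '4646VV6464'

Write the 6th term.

s(k+1) = 46·s(k)·64, so each term gains 46 as a prefix and 64 as a suffix.
From 4646VV6464, 3 further steps: 4646VV6464 → 464646VV646464 → 46464646VV64646464 → (answer).

4646464646VV6464646464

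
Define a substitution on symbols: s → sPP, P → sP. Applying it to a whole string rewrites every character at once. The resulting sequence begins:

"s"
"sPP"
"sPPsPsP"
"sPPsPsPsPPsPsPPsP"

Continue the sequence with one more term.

sPPsPsPsPPsPsPPsPsPPsPsPsPPsPsPPsPsPsPPsP

φ(sPPsPsPsPPsPsPPsP) expands symbol-by-symbol to sPP sP sP sPP sP sPP sP sPP sP sP sPP sP sPP sP sP sPP sP; joining the 17 pieces gives the next term.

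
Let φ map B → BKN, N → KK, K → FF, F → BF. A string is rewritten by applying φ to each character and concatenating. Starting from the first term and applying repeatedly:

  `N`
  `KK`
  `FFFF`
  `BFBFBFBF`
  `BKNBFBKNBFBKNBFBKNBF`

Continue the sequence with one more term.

φ(BKNBFBKNBFBKNBFBKNBF) expands symbol-by-symbol to BKN FF KK BKN BF BKN FF KK BKN BF BKN FF KK BKN BF BKN FF KK BKN BF; joining the 20 pieces gives the next term.

BKNFFKKBKNBFBKNFFKKBKNBFBKNFFKKBKNBFBKNFFKKBKNBF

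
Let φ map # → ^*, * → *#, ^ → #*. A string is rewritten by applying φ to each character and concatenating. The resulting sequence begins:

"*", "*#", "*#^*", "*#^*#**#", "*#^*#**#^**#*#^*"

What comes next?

Applying the rule to each of the 16 symbols of *#^*#**#^**#*#^* gives the pieces *# ^* #* *# ^* *# *# ^* #* *# *# ^* *# ^* #* *#, which concatenate to the answer.

*#^*#**#^**#*#^*#**#*#^**#^*#**#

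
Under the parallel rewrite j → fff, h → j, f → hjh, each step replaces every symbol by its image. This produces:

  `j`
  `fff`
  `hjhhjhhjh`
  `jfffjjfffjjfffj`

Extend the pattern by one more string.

fffhjhhjhhjhffffffhjhhjhhjhffffffhjhhjhhjhfff

φ(jfffjjfffjjfffj) expands symbol-by-symbol to fff hjh hjh hjh fff fff hjh hjh hjh fff fff hjh hjh hjh fff; joining the 15 pieces gives the next term.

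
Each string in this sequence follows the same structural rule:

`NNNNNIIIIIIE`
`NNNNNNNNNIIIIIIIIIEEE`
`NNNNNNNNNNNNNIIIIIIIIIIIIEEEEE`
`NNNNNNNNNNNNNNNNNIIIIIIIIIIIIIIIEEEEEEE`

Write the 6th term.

NNNNNNNNNNNNNNNNNNNNNNNNNIIIIIIIIIIIIIIIIIIIIIEEEEEEEEEEE

The n-th term is 4n+1 N's then 3n+3 I's then 2n-1 E's (n = 1, 2, …).
Setting n = 6 gives 25, 21, 11 characters in each block.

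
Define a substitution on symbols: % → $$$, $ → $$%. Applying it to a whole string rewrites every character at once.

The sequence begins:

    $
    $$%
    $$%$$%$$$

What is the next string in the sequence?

$$%$$%$$$$$%$$%$$$$$%$$%$$%

Apply φ to $$%$$%$$$ symbol by symbol: $→$$%, $→$$%, %→$$$, $→$$%, $→$$%, %→$$$, $→$$%, $→$$%, $→$$%; joined: $$% $$% $$$ $$% $$% $$$ $$% $$% $$%.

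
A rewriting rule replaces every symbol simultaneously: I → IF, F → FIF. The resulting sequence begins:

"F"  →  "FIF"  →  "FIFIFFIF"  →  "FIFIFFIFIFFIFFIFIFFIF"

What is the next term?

φ(FIFIFFIFIFFIFFIFIFFIF) expands symbol-by-symbol to FIF IF FIF IF FIF FIF IF FIF IF FIF FIF IF FIF FIF IF FIF IF FIF FIF IF FIF; joining the 21 pieces gives the next term.

FIFIFFIFIFFIFFIFIFFIFIFFIFFIFIFFIFFIFIFFIFIFFIFFIFIFFIF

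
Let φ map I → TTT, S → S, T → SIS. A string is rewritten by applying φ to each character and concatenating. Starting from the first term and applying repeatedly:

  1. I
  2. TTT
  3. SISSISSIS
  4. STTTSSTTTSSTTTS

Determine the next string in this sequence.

SSISSISSISSSSISSISSISSSSISSISSISS

φ(STTTSSTTTSSTTTS) expands symbol-by-symbol to S SIS SIS SIS S S SIS SIS SIS S S SIS SIS SIS S; joining the 15 pieces gives the next term.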